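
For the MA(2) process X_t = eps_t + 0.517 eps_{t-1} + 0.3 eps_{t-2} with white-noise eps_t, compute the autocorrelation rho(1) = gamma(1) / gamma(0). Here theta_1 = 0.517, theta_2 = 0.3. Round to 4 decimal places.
\rho(1) = 0.4952

For an MA(q) process with theta_0 = 1, the autocovariance is
  gamma(k) = sigma^2 * sum_{i=0..q-k} theta_i * theta_{i+k},
and rho(k) = gamma(k) / gamma(0). Sigma^2 cancels.
  numerator   = (1)*(0.517) + (0.517)*(0.3) = 0.6721.
  denominator = (1)^2 + (0.517)^2 + (0.3)^2 = 1.357289.
  rho(1) = 0.6721 / 1.357289 = 0.4952.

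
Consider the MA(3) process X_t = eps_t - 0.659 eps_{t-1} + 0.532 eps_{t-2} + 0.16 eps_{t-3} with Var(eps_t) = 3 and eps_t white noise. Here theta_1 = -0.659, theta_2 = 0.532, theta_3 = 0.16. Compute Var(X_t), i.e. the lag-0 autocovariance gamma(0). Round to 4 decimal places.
\gamma(0) = 5.2287

For an MA(q) process X_t = eps_t + sum_i theta_i eps_{t-i} with
Var(eps_t) = sigma^2, the variance is
  gamma(0) = sigma^2 * (1 + sum_i theta_i^2).
  sum_i theta_i^2 = (-0.659)^2 + (0.532)^2 + (0.16)^2 = 0.434281 + 0.283024 + 0.0256 = 0.742905.
  gamma(0) = 3 * (1 + 0.742905) = 3 * 1.742905 = 5.228715, which rounds to 5.2287.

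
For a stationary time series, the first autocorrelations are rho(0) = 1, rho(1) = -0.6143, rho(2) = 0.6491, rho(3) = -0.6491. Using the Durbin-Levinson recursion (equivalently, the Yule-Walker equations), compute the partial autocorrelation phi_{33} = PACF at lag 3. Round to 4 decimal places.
\phi_{33} = -0.3101

The PACF at lag k is phi_{kk}, the last component of the solution
to the Yule-Walker system G_k phi = r_k where
  (G_k)_{ij} = rho(|i - j|), (r_k)_i = rho(i), i,j = 1..k.
Equivalently, Durbin-Levinson gives phi_{kk} iteratively:
  phi_{11} = rho(1)
  phi_{kk} = [rho(k) - sum_{j=1..k-1} phi_{k-1,j} rho(k-j)]
            / [1 - sum_{j=1..k-1} phi_{k-1,j} rho(j)],
  phi_{k,j} = phi_{k-1,j} - phi_{kk} phi_{k-1,k-j},  j = 1..k-1.
Step k = 1:
  phi_11 = rho(1) = -0.6143.
Step k = 2:
  phi_22 = [rho(2) - phi_11 rho(1)] / [1 - phi_11 rho(1)] = [0.6491 - (-0.6143)(-0.6143)] / [1 - (-0.6143)(-0.6143)]
         = 0.27173551 / 0.62263551 = 0.436428.
  Update: phi_21 = phi_11 - phi_22 phi_11 = -0.6143 - (0.436428)(-0.6143) = -0.346202.
Step k = 3:
  phi_33 = [rho(3) - phi_21 rho(2) - phi_22 rho(1)] / [1 - phi_21 rho(1) - phi_22 rho(2)]
    numerator   = -0.6491 - (-0.346202)(0.6491) - (0.436428)(-0.6143) = -0.1562824
    denominator = 1 - (-0.346202)(-0.6143) - (0.436428)(0.6491) = 0.50404255
  phi_33 = -0.1562824 / 0.50404255 = -0.3101.
Therefore phi_{33} = -0.3101.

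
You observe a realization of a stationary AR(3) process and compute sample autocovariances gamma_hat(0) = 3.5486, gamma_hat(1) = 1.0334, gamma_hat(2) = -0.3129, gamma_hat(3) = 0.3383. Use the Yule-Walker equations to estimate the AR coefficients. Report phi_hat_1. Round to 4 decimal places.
\hat\phi_{1} = 0.3850

The Yule-Walker equations for an AR(p) process read, in matrix form,
  Gamma_p phi = r_p,   with   (Gamma_p)_{ij} = gamma(|i - j|),
                       (r_p)_i = gamma(i),   i,j = 1..p.
Substitute the sample gammas (Toeplitz matrix and right-hand side of size 3):
  Gamma_p = [[3.5486, 1.0334, -0.3129], [1.0334, 3.5486, 1.0334], [-0.3129, 1.0334, 3.5486]]
  r_p     = [1.0334, -0.3129, 0.3383]
Written out (R1..R3):
  (R1) 3.5486 phi_1 + 1.0334 phi_2 - 0.3129 phi_3 = 1.0334
  (R2) 1.0334 phi_1 + 3.5486 phi_2 + 1.0334 phi_3 = -0.3129
  (R3) -0.3129 phi_1 + 1.0334 phi_2 + 3.5486 phi_3 = 0.3383
Gaussian elimination:
  R2 <- R2 - (1.0334/3.5486) R1 = R2 - (0.291213) R1:  3.24766 phi_2 + 1.124521 phi_3 = -0.61384
  R3 <- R3 - (-0.3129/3.5486) R1 = R3 - (-0.088176) R1:  1.124521 phi_2 + 3.52101 phi_3 = 0.429421
  R3 <- R3 - (1.124521/3.24766) R2 = R3 - (0.346256) R2:  3.131638 phi_3 = 0.641966
Back-substitution:
  phi_hat_3 = 0.641966 / 3.131638 = 0.204994
  phi_hat_2 = (-0.61384 - (1.124521)(0.204994)) / 3.24766 = -0.25999
  phi_hat_1 = (1.0334 - (1.0334)(-0.25999) - (-0.3129)(0.204994)) / 3.5486 = 0.385002
So phi_hat = [0.3850, -0.2600, 0.2050].
Therefore phi_hat_1 = 0.3850.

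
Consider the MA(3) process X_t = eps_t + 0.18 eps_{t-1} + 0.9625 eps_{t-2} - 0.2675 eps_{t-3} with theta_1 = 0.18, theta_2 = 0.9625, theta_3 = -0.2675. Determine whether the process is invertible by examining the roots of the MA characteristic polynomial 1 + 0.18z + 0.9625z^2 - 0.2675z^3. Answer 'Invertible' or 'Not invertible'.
\text{Not invertible}

The MA(q) characteristic polynomial is P(z) = 1 + 0.18z + 0.9625z^2 - 0.2675z^3.
Invertibility requires all roots to lie outside the unit circle, i.e. |z| > 1 for every root.
Degree 3: look for a simple real root z0 first, then factor out (1 - z/z0) and solve the remaining quadratic.
Testing z0 = 4: P(4) = 1 + (0.18)(4) + (0.9625)(4)^2 + (-0.2675)(4)^3
  = 1 + (0.72) + (15.4) + (-17.12) = 0.  So z_0 = 4 is a root, |z_0| = 4.
Divide out the factor (1 - 0.25 z) = (1 - z/z0) (since 1/z0 = 0.25):
  P(z) = (1 - 0.25 z)(1 + (0.43) z + (1.07) z^2)
  [check: z-coef 0.43 - (0.25) = 0.18; z^2-coef 1.07 - (0.25)(0.43) = 0.9625; z^3-coef -(0.25)(1.07) = -0.2675.]
Remaining roots from the quadratic factor 1 + (0.43) z + (1.07) z^2:
  Set 1 + (0.43) z + (1.07) z^2 = 0, i.e. a z^2 + b z + c = 0 with a = 1.07, b = 0.43, c = 1.
  Discriminant D = b^2 - 4ac = (0.43)^2 - 4*(1.07)*1 = 0.1849 - (4.28) = -4.0951.
  D < 0, so the roots are the complex-conjugate pair z = (-b +/- i sqrt(-D)) / (2a) = -0.2009 +/- 0.9456i.
  For a conjugate pair |z|^2 = z * conj(z) = (product of roots) = c/a = 1/(1.07) = 0.934579, so |z| = sqrt(0.934579) = 0.9667 for both roots.
Moduli of all roots: 4.0000, 0.9667, 0.9667.
All moduli strictly greater than 1? No.
Verdict: Not invertible.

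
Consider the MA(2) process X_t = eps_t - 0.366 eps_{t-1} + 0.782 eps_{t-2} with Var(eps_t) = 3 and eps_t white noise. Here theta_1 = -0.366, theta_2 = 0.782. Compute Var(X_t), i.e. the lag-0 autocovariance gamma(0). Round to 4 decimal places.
\gamma(0) = 5.2364

For an MA(q) process X_t = eps_t + sum_i theta_i eps_{t-i} with
Var(eps_t) = sigma^2, the variance is
  gamma(0) = sigma^2 * (1 + sum_i theta_i^2).
  sum_i theta_i^2 = (-0.366)^2 + (0.782)^2 = 0.133956 + 0.611524 = 0.74548.
  gamma(0) = 3 * (1 + 0.74548) = 3 * 1.74548 = 5.23644, which rounds to 5.2364.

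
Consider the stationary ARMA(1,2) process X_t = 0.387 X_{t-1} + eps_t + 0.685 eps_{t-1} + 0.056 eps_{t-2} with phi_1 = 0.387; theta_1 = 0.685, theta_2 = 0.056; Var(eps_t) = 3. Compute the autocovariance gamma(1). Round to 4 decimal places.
\gamma(1) = 5.0331

Multiply the model equation by X_{t-k} and take expectations. With theta_0 = psi_0 = 1 and psi_j the MA(infinity) weights, this gives
  gamma(k) - sum_i phi_i gamma(k-i) = c_k,
  c_k = sigma^2 * sum_{j=k..q} theta_j psi_{j-k}   (c_k = 0 for k > q),
using gamma(-m) = gamma(m).
psi-weights needed (psi_j = theta_j + sum_i phi_i psi_{j-i}):
  psi_1 = theta_1 + phi_1 = 0.685 + (0.387) = 1.072
  psi_2 = theta_2 + phi_1 psi_1 = 0.056 + (0.387)(1.072) = 0.470864
Right-hand sides:
  c_0 = sigma^2 (1 + theta_1 psi_1 + theta_2 psi_2) = 3 * (1 + (0.685)(1.072) + (0.056)(0.470864)) = 3 * 1.760688 = 5.282065
  c_1 = sigma^2 (theta_1 + theta_2 psi_1) = 3 * (0.685 + (0.056)(1.072)) = 2.235096
  c_2 = sigma^2 theta_2 = 3 * (0.056) = 0.168
Equations for k = 0 and k = 1 (AR order 1):
  gamma(0) = phi_1 gamma(1) + c_0
  gamma(1) = phi_1 gamma(0) + c_1
Substituting the second into the first: gamma(0) (1 - phi_1^2) = c_0 + phi_1 c_1, so
  gamma(0) = (c_0 + phi_1 c_1) / (1 - phi_1^2) = (5.282065 + (0.387)(2.235096)) / (1 - (0.387)^2) = 6.147047 / 0.850231 = 7.229856.
  gamma(1) = phi_1 gamma(0) + c_1 = (0.387)(7.229856) + (2.235096) = 5.03305.
Therefore gamma(1) = 5.0331 (to 4 decimal places).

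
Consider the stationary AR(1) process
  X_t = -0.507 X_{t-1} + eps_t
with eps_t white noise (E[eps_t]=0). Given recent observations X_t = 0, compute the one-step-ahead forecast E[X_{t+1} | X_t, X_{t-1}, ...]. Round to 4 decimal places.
E[X_{t+1} \mid \mathcal F_t] = 0.0000

For an AR(p) model X_t = c + sum_i phi_i X_{t-i} + eps_t, the
one-step-ahead conditional mean is
  E[X_{t+1} | X_t, ...] = c + sum_i phi_i X_{t+1-i}.
Substitute known values:
  E[X_{t+1} | ...] = (-0.507) * (0)
                   = 0.0000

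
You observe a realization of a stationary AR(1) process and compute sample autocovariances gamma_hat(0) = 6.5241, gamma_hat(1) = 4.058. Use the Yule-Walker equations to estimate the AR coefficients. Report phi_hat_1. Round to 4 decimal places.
\hat\phi_{1} = 0.6220

The Yule-Walker equations for an AR(p) process read, in matrix form,
  Gamma_p phi = r_p,   with   (Gamma_p)_{ij} = gamma(|i - j|),
                       (r_p)_i = gamma(i),   i,j = 1..p.
Substitute the sample gammas (Toeplitz matrix and right-hand side of size 1):
  Gamma_p = [[6.5241]]
  r_p     = [4.058]
With p = 1 this is the single equation gamma(0) phi_1 = gamma(1):
  phi_hat_1 = gamma(1) / gamma(0) = 4.058 / 6.5241 = 0.6220.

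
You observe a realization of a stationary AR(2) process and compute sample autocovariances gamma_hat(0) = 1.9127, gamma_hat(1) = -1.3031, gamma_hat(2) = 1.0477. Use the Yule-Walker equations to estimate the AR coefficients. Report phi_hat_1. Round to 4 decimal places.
\hat\phi_{1} = -0.5750

The Yule-Walker equations for an AR(p) process read, in matrix form,
  Gamma_p phi = r_p,   with   (Gamma_p)_{ij} = gamma(|i - j|),
                       (r_p)_i = gamma(i),   i,j = 1..p.
Substitute the sample gammas (Toeplitz matrix and right-hand side of size 2):
  Gamma_p = [[1.9127, -1.3031], [-1.3031, 1.9127]]
  r_p     = [-1.3031, 1.0477]
Written out:
  1.9127 phi_1 - 1.3031 phi_2 = -1.3031
  -1.3031 phi_1 + 1.9127 phi_2 = 1.0477
Solve by Cramer's rule:
  det = gamma(0)^2 - gamma(1)^2 = (1.9127)^2 - (-1.3031)^2 = 3.65842129 - 1.69806961 = 1.96035168
  phi_hat_1 = [gamma(1) gamma(0) - gamma(1) gamma(2)] / det = [(-1.3031)(1.9127) - (-1.3031)(1.0477)] / 1.96035168 = -1.1271815 / 1.96035168 = -0.575
  phi_hat_2 = [gamma(0) gamma(2) - gamma(1)^2] / det = [(1.9127)(1.0477) - (-1.3031)^2] / 1.96035168 = 0.30586618 / 1.96035168 = 0.156
So phi_hat = [-0.5750, 0.1560].
Therefore phi_hat_1 = -0.5750.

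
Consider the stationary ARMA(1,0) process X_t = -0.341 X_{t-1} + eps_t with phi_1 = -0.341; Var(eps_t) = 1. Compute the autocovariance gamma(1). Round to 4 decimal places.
\gamma(1) = -0.3859

Multiply the model equation by X_{t-k} and take expectations. With theta_0 = psi_0 = 1 and psi_j the MA(infinity) weights, this gives
  gamma(k) - sum_i phi_i gamma(k-i) = c_k,
  c_k = sigma^2 * sum_{j=k..q} theta_j psi_{j-k}   (c_k = 0 for k > q),
using gamma(-m) = gamma(m).
Pure AR (q = 0): c_0 = sigma^2 = 1, c_k = 0 for k >= 1.
Equations for k = 0 and k = 1 (AR order 1):
  gamma(0) = phi_1 gamma(1) + c_0
  gamma(1) = phi_1 gamma(0) + c_1
Substituting the second into the first: gamma(0) (1 - phi_1^2) = c_0 + phi_1 c_1, so
  gamma(0) = c_0 / (1 - phi_1^2) = 1 / (1 - (-0.341)^2) = 1 / 0.883719 = 1.131581.
  gamma(1) = phi_1 gamma(0) = (-0.341)(1.131581) = -0.385869.
Therefore gamma(1) = -0.3859 (to 4 decimal places).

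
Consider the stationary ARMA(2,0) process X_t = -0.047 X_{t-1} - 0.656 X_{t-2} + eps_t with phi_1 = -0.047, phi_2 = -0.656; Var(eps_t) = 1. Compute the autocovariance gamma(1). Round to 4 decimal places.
\gamma(1) = -0.0499

Multiply the model equation by X_{t-k} and take expectations. With theta_0 = psi_0 = 1 and psi_j the MA(infinity) weights, this gives
  gamma(k) - sum_i phi_i gamma(k-i) = c_k,
  c_k = sigma^2 * sum_{j=k..q} theta_j psi_{j-k}   (c_k = 0 for k > q),
using gamma(-m) = gamma(m).
Pure AR (q = 0): c_0 = sigma^2 = 1, c_k = 0 for k >= 1.
Equations for k = 0, 1, 2 (AR order 2, c_2 = 0):
  (E0) gamma(0) = phi_1 gamma(1) + phi_2 gamma(2) + c_0
  (E1) gamma(1) = phi_1 gamma(0) + phi_2 gamma(1) + c_1
  (E2) gamma(2) = phi_1 gamma(1) + phi_2 gamma(0)
From (E1): gamma(1) = A gamma(0) + B with
  A = phi_1 / (1 - phi_2) = -0.047 / 1.656 = -0.028382,   B = c_1 / (1 - phi_2) = 0 / 1.656 = 0.
Insert (E2) into (E0): gamma(0) (1 - phi_2^2) = phi_1 (1 + phi_2) gamma(1) + c_0.
  phi_1 (1 + phi_2) = (-0.047)(0.344) = -0.016168,   1 - phi_2^2 = 0.569664.
Replace gamma(1) by A gamma(0) + B and collect gamma(0):
  gamma(0) [0.569664 - (-0.016168)(-0.028382)] = c_0 = 1
  gamma(0) * 0.569205 = 1
  gamma(0) = 1 / 0.569205 = 1.756836.
  gamma(1) = A gamma(0) = (-0.028382)(1.756836) = -0.049862.
Therefore gamma(1) = -0.0499 (to 4 decimal places).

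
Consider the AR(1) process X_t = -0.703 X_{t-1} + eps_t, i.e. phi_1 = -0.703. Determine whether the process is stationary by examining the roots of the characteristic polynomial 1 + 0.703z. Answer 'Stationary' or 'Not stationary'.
\text{Stationary}

The AR(p) characteristic polynomial is P(z) = 1 + 0.703z.
Stationarity requires all roots to lie outside the unit circle, i.e. |z| > 1 for every root.
This is linear in z: 1 + (0.703) z = 0  =>  z = -1/(0.703) = -1.422475,  |z| = 1.422475.
Moduli of all roots: 1.4225.
All moduli strictly greater than 1? Yes.
Verdict: Stationary.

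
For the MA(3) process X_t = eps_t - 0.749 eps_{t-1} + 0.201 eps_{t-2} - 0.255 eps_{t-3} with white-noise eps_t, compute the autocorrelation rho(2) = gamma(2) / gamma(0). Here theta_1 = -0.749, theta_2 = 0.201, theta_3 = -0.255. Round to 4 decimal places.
\rho(2) = 0.2352

For an MA(q) process with theta_0 = 1, the autocovariance is
  gamma(k) = sigma^2 * sum_{i=0..q-k} theta_i * theta_{i+k},
and rho(k) = gamma(k) / gamma(0). Sigma^2 cancels.
  numerator   = (1)*(0.201) + (-0.749)*(-0.255) = 0.391995.
  denominator = (1)^2 + (-0.749)^2 + (0.201)^2 + (-0.255)^2 = 1.666427.
  rho(2) = 0.391995 / 1.666427 = 0.2352.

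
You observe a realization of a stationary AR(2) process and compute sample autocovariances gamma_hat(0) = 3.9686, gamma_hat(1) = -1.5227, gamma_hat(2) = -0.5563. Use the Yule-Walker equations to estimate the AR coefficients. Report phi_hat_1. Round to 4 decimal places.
\hat\phi_{1} = -0.5130

The Yule-Walker equations for an AR(p) process read, in matrix form,
  Gamma_p phi = r_p,   with   (Gamma_p)_{ij} = gamma(|i - j|),
                       (r_p)_i = gamma(i),   i,j = 1..p.
Substitute the sample gammas (Toeplitz matrix and right-hand side of size 2):
  Gamma_p = [[3.9686, -1.5227], [-1.5227, 3.9686]]
  r_p     = [-1.5227, -0.5563]
Written out:
  3.9686 phi_1 - 1.5227 phi_2 = -1.5227
  -1.5227 phi_1 + 3.9686 phi_2 = -0.5563
Solve by Cramer's rule:
  det = gamma(0)^2 - gamma(1)^2 = (3.9686)^2 - (-1.5227)^2 = 15.74978596 - 2.31861529 = 13.43117067
  phi_hat_1 = [gamma(1) gamma(0) - gamma(1) gamma(2)] / det = [(-1.5227)(3.9686) - (-1.5227)(-0.5563)] / 13.43117067 = -6.89006523 / 13.43117067 = -0.513
  phi_hat_2 = [gamma(0) gamma(2) - gamma(1)^2] / det = [(3.9686)(-0.5563) - (-1.5227)^2] / 13.43117067 = -4.52634747 / 13.43117067 = -0.337
So phi_hat = [-0.5130, -0.3370].
Therefore phi_hat_1 = -0.5130.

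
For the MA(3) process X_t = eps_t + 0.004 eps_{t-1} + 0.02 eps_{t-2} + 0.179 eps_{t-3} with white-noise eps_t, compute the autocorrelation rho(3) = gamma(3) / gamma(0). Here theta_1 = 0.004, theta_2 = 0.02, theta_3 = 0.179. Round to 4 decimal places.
\rho(3) = 0.1734

For an MA(q) process with theta_0 = 1, the autocovariance is
  gamma(k) = sigma^2 * sum_{i=0..q-k} theta_i * theta_{i+k},
and rho(k) = gamma(k) / gamma(0). Sigma^2 cancels.
  numerator   = (1)*(0.179) = 0.179.
  denominator = (1)^2 + (0.004)^2 + (0.02)^2 + (0.179)^2 = 1.032457.
  rho(3) = 0.179 / 1.032457 = 0.1734.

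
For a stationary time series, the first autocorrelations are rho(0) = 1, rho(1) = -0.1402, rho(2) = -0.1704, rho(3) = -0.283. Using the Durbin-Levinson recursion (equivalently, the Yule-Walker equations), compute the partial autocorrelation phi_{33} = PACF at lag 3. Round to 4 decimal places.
\phi_{33} = -0.3590

The PACF at lag k is phi_{kk}, the last component of the solution
to the Yule-Walker system G_k phi = r_k where
  (G_k)_{ij} = rho(|i - j|), (r_k)_i = rho(i), i,j = 1..k.
Equivalently, Durbin-Levinson gives phi_{kk} iteratively:
  phi_{11} = rho(1)
  phi_{kk} = [rho(k) - sum_{j=1..k-1} phi_{k-1,j} rho(k-j)]
            / [1 - sum_{j=1..k-1} phi_{k-1,j} rho(j)],
  phi_{k,j} = phi_{k-1,j} - phi_{kk} phi_{k-1,k-j},  j = 1..k-1.
Step k = 1:
  phi_11 = rho(1) = -0.1402.
Step k = 2:
  phi_22 = [rho(2) - phi_11 rho(1)] / [1 - phi_11 rho(1)] = [-0.1704 - (-0.1402)(-0.1402)] / [1 - (-0.1402)(-0.1402)]
         = -0.19005604 / 0.98034396 = -0.193867.
  Update: phi_21 = phi_11 - phi_22 phi_11 = -0.1402 - (-0.193867)(-0.1402) = -0.16738.
Step k = 3:
  phi_33 = [rho(3) - phi_21 rho(2) - phi_22 rho(1)] / [1 - phi_21 rho(1) - phi_22 rho(2)]
    numerator   = -0.283 - (-0.16738)(-0.1704) - (-0.193867)(-0.1402) = -0.33870168
    denominator = 1 - (-0.16738)(-0.1402) - (-0.193867)(-0.1704) = 0.94349842
  phi_33 = -0.33870168 / 0.94349842 = -0.359.
Therefore phi_{33} = -0.3590.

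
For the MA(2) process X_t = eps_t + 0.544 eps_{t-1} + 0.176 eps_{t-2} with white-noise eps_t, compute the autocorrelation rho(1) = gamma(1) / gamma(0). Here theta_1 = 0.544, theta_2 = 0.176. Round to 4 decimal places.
\rho(1) = 0.4821

For an MA(q) process with theta_0 = 1, the autocovariance is
  gamma(k) = sigma^2 * sum_{i=0..q-k} theta_i * theta_{i+k},
and rho(k) = gamma(k) / gamma(0). Sigma^2 cancels.
  numerator   = (1)*(0.544) + (0.544)*(0.176) = 0.639744.
  denominator = (1)^2 + (0.544)^2 + (0.176)^2 = 1.326912.
  rho(1) = 0.639744 / 1.326912 = 0.4821.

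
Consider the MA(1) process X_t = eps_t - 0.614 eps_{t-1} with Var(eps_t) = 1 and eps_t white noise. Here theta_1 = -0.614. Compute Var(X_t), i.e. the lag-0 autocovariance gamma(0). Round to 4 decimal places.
\gamma(0) = 1.3770

For an MA(q) process X_t = eps_t + sum_i theta_i eps_{t-i} with
Var(eps_t) = sigma^2, the variance is
  gamma(0) = sigma^2 * (1 + sum_i theta_i^2).
  sum_i theta_i^2 = (-0.614)^2 = 0.376996.
  gamma(0) = 1 * (1 + 0.376996) = 1 * 1.376996 = 1.376996, which rounds to 1.3770.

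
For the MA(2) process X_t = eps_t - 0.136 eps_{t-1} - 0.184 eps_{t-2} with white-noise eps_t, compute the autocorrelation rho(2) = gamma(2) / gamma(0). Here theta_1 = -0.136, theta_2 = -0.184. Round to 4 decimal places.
\rho(2) = -0.1748

For an MA(q) process with theta_0 = 1, the autocovariance is
  gamma(k) = sigma^2 * sum_{i=0..q-k} theta_i * theta_{i+k},
and rho(k) = gamma(k) / gamma(0). Sigma^2 cancels.
  numerator   = (1)*(-0.184) = -0.184.
  denominator = (1)^2 + (-0.136)^2 + (-0.184)^2 = 1.052352.
  rho(2) = -0.184 / 1.052352 = -0.1748.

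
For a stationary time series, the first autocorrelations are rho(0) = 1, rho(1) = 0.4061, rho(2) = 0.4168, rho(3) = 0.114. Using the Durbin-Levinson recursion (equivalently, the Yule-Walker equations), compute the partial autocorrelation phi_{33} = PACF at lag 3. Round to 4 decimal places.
\phi_{33} = -0.1669

The PACF at lag k is phi_{kk}, the last component of the solution
to the Yule-Walker system G_k phi = r_k where
  (G_k)_{ij} = rho(|i - j|), (r_k)_i = rho(i), i,j = 1..k.
Equivalently, Durbin-Levinson gives phi_{kk} iteratively:
  phi_{11} = rho(1)
  phi_{kk} = [rho(k) - sum_{j=1..k-1} phi_{k-1,j} rho(k-j)]
            / [1 - sum_{j=1..k-1} phi_{k-1,j} rho(j)],
  phi_{k,j} = phi_{k-1,j} - phi_{kk} phi_{k-1,k-j},  j = 1..k-1.
Step k = 1:
  phi_11 = rho(1) = 0.4061.
Step k = 2:
  phi_22 = [rho(2) - phi_11 rho(1)] / [1 - phi_11 rho(1)] = [0.4168 - (0.4061)(0.4061)] / [1 - (0.4061)(0.4061)]
         = 0.25188279 / 0.83508279 = 0.301626.
  Update: phi_21 = phi_11 - phi_22 phi_11 = 0.4061 - (0.301626)(0.4061) = 0.28361.
Step k = 3:
  phi_33 = [rho(3) - phi_21 rho(2) - phi_22 rho(1)] / [1 - phi_21 rho(1) - phi_22 rho(2)]
    numerator   = 0.114 - (0.28361)(0.4168) - (0.301626)(0.4061) = -0.12669886
    denominator = 1 - (0.28361)(0.4061) - (0.301626)(0.4168) = 0.75910836
  phi_33 = -0.12669886 / 0.75910836 = -0.1669.
Therefore phi_{33} = -0.1669.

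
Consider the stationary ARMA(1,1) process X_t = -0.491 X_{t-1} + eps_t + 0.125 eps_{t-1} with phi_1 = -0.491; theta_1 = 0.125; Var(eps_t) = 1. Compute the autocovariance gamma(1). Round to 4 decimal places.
\gamma(1) = -0.4527

Multiply the model equation by X_{t-k} and take expectations. With theta_0 = psi_0 = 1 and psi_j the MA(infinity) weights, this gives
  gamma(k) - sum_i phi_i gamma(k-i) = c_k,
  c_k = sigma^2 * sum_{j=k..q} theta_j psi_{j-k}   (c_k = 0 for k > q),
using gamma(-m) = gamma(m).
psi-weights needed (psi_j = theta_j + sum_i phi_i psi_{j-i}):
  psi_1 = theta_1 + phi_1 = 0.125 + (-0.491) = -0.366
Right-hand sides:
  c_0 = sigma^2 (1 + theta_1 psi_1) = 1 * (1 + (0.125)(-0.366)) = 1 * 0.95425 = 0.95425
  c_1 = sigma^2 theta_1 = 1 * (0.125) = 0.125
  c_2 = 0
Equations for k = 0 and k = 1 (AR order 1):
  gamma(0) = phi_1 gamma(1) + c_0
  gamma(1) = phi_1 gamma(0) + c_1
Substituting the second into the first: gamma(0) (1 - phi_1^2) = c_0 + phi_1 c_1, so
  gamma(0) = (c_0 + phi_1 c_1) / (1 - phi_1^2) = (0.95425 + (-0.491)(0.125)) / (1 - (-0.491)^2) = 0.892875 / 0.758919 = 1.176509.
  gamma(1) = phi_1 gamma(0) + c_1 = (-0.491)(1.176509) + (0.125) = -0.452666.
Therefore gamma(1) = -0.4527 (to 4 decimal places).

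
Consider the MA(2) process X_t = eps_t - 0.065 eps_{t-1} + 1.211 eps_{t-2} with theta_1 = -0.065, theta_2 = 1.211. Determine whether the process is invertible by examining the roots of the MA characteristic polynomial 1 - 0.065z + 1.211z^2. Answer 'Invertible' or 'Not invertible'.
\text{Not invertible}

The MA(q) characteristic polynomial is P(z) = 1 - 0.065z + 1.211z^2.
Invertibility requires all roots to lie outside the unit circle, i.e. |z| > 1 for every root.
Set 1 + (-0.065) z + (1.211) z^2 = 0, i.e. a z^2 + b z + c = 0 with a = 1.211, b = -0.065, c = 1.
Discriminant D = b^2 - 4ac = (-0.065)^2 - 4*(1.211)*1 = 0.004225 - (4.844) = -4.839775.
D < 0, so the roots are the complex-conjugate pair z = (-b +/- i sqrt(-D)) / (2a) = 0.0268 +/- 0.9083i.
For a conjugate pair |z|^2 = z * conj(z) = (product of roots) = c/a = 1/(1.211) = 0.825764, so |z| = sqrt(0.825764) = 0.9087 for both roots.
Moduli of all roots: 0.9087, 0.9087.
All moduli strictly greater than 1? No.
Verdict: Not invertible.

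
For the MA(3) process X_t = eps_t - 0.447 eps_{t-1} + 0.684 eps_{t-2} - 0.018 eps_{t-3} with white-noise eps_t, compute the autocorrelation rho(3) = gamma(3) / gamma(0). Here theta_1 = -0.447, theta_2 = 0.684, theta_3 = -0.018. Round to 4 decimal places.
\rho(3) = -0.0108

For an MA(q) process with theta_0 = 1, the autocovariance is
  gamma(k) = sigma^2 * sum_{i=0..q-k} theta_i * theta_{i+k},
and rho(k) = gamma(k) / gamma(0). Sigma^2 cancels.
  numerator   = (1)*(-0.018) = -0.018.
  denominator = (1)^2 + (-0.447)^2 + (0.684)^2 + (-0.018)^2 = 1.667989.
  rho(3) = -0.018 / 1.667989 = -0.0108.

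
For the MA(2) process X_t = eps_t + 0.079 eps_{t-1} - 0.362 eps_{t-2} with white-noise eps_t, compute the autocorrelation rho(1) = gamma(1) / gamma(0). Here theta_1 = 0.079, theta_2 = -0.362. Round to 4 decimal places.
\rho(1) = 0.0443

For an MA(q) process with theta_0 = 1, the autocovariance is
  gamma(k) = sigma^2 * sum_{i=0..q-k} theta_i * theta_{i+k},
and rho(k) = gamma(k) / gamma(0). Sigma^2 cancels.
  numerator   = (1)*(0.079) + (0.079)*(-0.362) = 0.050402.
  denominator = (1)^2 + (0.079)^2 + (-0.362)^2 = 1.137285.
  rho(1) = 0.050402 / 1.137285 = 0.0443.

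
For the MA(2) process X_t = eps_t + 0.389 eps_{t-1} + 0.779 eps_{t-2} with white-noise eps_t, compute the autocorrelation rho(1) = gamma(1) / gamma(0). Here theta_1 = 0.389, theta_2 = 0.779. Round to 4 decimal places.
\rho(1) = 0.3936

For an MA(q) process with theta_0 = 1, the autocovariance is
  gamma(k) = sigma^2 * sum_{i=0..q-k} theta_i * theta_{i+k},
and rho(k) = gamma(k) / gamma(0). Sigma^2 cancels.
  numerator   = (1)*(0.389) + (0.389)*(0.779) = 0.692031.
  denominator = (1)^2 + (0.389)^2 + (0.779)^2 = 1.758162.
  rho(1) = 0.692031 / 1.758162 = 0.3936.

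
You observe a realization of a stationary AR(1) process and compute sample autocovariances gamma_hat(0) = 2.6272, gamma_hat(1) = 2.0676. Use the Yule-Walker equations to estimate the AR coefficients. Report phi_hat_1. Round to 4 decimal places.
\hat\phi_{1} = 0.7870

The Yule-Walker equations for an AR(p) process read, in matrix form,
  Gamma_p phi = r_p,   with   (Gamma_p)_{ij} = gamma(|i - j|),
                       (r_p)_i = gamma(i),   i,j = 1..p.
Substitute the sample gammas (Toeplitz matrix and right-hand side of size 1):
  Gamma_p = [[2.6272]]
  r_p     = [2.0676]
With p = 1 this is the single equation gamma(0) phi_1 = gamma(1):
  phi_hat_1 = gamma(1) / gamma(0) = 2.0676 / 2.6272 = 0.7870.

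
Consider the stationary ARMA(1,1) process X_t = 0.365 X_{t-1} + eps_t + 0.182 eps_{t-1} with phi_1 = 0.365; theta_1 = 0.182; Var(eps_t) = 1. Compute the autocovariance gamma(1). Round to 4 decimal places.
\gamma(1) = 0.6730

Multiply the model equation by X_{t-k} and take expectations. With theta_0 = psi_0 = 1 and psi_j the MA(infinity) weights, this gives
  gamma(k) - sum_i phi_i gamma(k-i) = c_k,
  c_k = sigma^2 * sum_{j=k..q} theta_j psi_{j-k}   (c_k = 0 for k > q),
using gamma(-m) = gamma(m).
psi-weights needed (psi_j = theta_j + sum_i phi_i psi_{j-i}):
  psi_1 = theta_1 + phi_1 = 0.182 + (0.365) = 0.547
Right-hand sides:
  c_0 = sigma^2 (1 + theta_1 psi_1) = 1 * (1 + (0.182)(0.547)) = 1 * 1.099554 = 1.099554
  c_1 = sigma^2 theta_1 = 1 * (0.182) = 0.182
  c_2 = 0
Equations for k = 0 and k = 1 (AR order 1):
  gamma(0) = phi_1 gamma(1) + c_0
  gamma(1) = phi_1 gamma(0) + c_1
Substituting the second into the first: gamma(0) (1 - phi_1^2) = c_0 + phi_1 c_1, so
  gamma(0) = (c_0 + phi_1 c_1) / (1 - phi_1^2) = (1.099554 + (0.365)(0.182)) / (1 - (0.365)^2) = 1.165984 / 0.866775 = 1.345198.
  gamma(1) = phi_1 gamma(0) + c_1 = (0.365)(1.345198) + (0.182) = 0.672997.
Therefore gamma(1) = 0.6730 (to 4 decimal places).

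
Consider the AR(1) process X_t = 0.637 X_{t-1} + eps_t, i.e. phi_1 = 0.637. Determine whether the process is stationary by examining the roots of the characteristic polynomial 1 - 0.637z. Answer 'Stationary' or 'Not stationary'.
\text{Stationary}

The AR(p) characteristic polynomial is P(z) = 1 - 0.637z.
Stationarity requires all roots to lie outside the unit circle, i.e. |z| > 1 for every root.
This is linear in z: 1 + (-0.637) z = 0  =>  z = -1/(-0.637) = 1.569859,  |z| = 1.569859.
Moduli of all roots: 1.5699.
All moduli strictly greater than 1? Yes.
Verdict: Stationary.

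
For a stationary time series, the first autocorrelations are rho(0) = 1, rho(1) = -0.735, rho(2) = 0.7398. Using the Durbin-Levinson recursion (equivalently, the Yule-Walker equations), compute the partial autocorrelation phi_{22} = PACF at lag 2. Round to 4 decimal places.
\phi_{22} = 0.4341

The PACF at lag k is phi_{kk}, the last component of the solution
to the Yule-Walker system G_k phi = r_k where
  (G_k)_{ij} = rho(|i - j|), (r_k)_i = rho(i), i,j = 1..k.
Equivalently, Durbin-Levinson gives phi_{kk} iteratively:
  phi_{11} = rho(1)
  phi_{kk} = [rho(k) - sum_{j=1..k-1} phi_{k-1,j} rho(k-j)]
            / [1 - sum_{j=1..k-1} phi_{k-1,j} rho(j)],
  phi_{k,j} = phi_{k-1,j} - phi_{kk} phi_{k-1,k-j},  j = 1..k-1.
Step k = 1:
  phi_11 = rho(1) = -0.735.
Step k = 2:
  phi_22 = [rho(2) - phi_11 rho(1)] / [1 - phi_11 rho(1)] = [0.7398 - (-0.735)(-0.735)] / [1 - (-0.735)(-0.735)]
         = 0.199575 / 0.459775 = 0.4341.
Therefore phi_{22} = 0.4341.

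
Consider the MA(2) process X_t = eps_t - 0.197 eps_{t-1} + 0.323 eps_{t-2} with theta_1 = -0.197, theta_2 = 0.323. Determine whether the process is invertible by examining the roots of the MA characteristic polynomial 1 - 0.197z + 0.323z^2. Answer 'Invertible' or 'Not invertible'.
\text{Invertible}

The MA(q) characteristic polynomial is P(z) = 1 - 0.197z + 0.323z^2.
Invertibility requires all roots to lie outside the unit circle, i.e. |z| > 1 for every root.
Set 1 + (-0.197) z + (0.323) z^2 = 0, i.e. a z^2 + b z + c = 0 with a = 0.323, b = -0.197, c = 1.
Discriminant D = b^2 - 4ac = (-0.197)^2 - 4*(0.323)*1 = 0.038809 - (1.292) = -1.253191.
D < 0, so the roots are the complex-conjugate pair z = (-b +/- i sqrt(-D)) / (2a) = 0.305 +/- 1.7329i.
For a conjugate pair |z|^2 = z * conj(z) = (product of roots) = c/a = 1/(0.323) = 3.095975, so |z| = sqrt(3.095975) = 1.7595 for both roots.
Moduli of all roots: 1.7595, 1.7595.
All moduli strictly greater than 1? Yes.
Verdict: Invertible.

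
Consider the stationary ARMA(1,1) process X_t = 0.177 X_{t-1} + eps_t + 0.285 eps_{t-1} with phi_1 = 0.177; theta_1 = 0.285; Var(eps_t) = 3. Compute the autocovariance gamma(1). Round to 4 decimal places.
\gamma(1) = 1.5030

Multiply the model equation by X_{t-k} and take expectations. With theta_0 = psi_0 = 1 and psi_j the MA(infinity) weights, this gives
  gamma(k) - sum_i phi_i gamma(k-i) = c_k,
  c_k = sigma^2 * sum_{j=k..q} theta_j psi_{j-k}   (c_k = 0 for k > q),
using gamma(-m) = gamma(m).
psi-weights needed (psi_j = theta_j + sum_i phi_i psi_{j-i}):
  psi_1 = theta_1 + phi_1 = 0.285 + (0.177) = 0.462
Right-hand sides:
  c_0 = sigma^2 (1 + theta_1 psi_1) = 3 * (1 + (0.285)(0.462)) = 3 * 1.13167 = 3.39501
  c_1 = sigma^2 theta_1 = 3 * (0.285) = 0.855
  c_2 = 0
Equations for k = 0 and k = 1 (AR order 1):
  gamma(0) = phi_1 gamma(1) + c_0
  gamma(1) = phi_1 gamma(0) + c_1
Substituting the second into the first: gamma(0) (1 - phi_1^2) = c_0 + phi_1 c_1, so
  gamma(0) = (c_0 + phi_1 c_1) / (1 - phi_1^2) = (3.39501 + (0.177)(0.855)) / (1 - (0.177)^2) = 3.546345 / 0.968671 = 3.661042.
  gamma(1) = phi_1 gamma(0) + c_1 = (0.177)(3.661042) + (0.855) = 1.503004.
Therefore gamma(1) = 1.5030 (to 4 decimal places).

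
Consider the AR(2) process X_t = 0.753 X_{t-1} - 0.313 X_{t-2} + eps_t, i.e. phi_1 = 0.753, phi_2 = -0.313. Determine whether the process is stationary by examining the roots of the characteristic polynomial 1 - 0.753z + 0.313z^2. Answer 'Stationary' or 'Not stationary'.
\text{Stationary}

The AR(p) characteristic polynomial is P(z) = 1 - 0.753z + 0.313z^2.
Stationarity requires all roots to lie outside the unit circle, i.e. |z| > 1 for every root.
Set 1 + (-0.753) z + (0.313) z^2 = 0, i.e. a z^2 + b z + c = 0 with a = 0.313, b = -0.753, c = 1.
Discriminant D = b^2 - 4ac = (-0.753)^2 - 4*(0.313)*1 = 0.567009 - (1.252) = -0.684991.
D < 0, so the roots are the complex-conjugate pair z = (-b +/- i sqrt(-D)) / (2a) = 1.2029 +/- 1.3221i.
For a conjugate pair |z|^2 = z * conj(z) = (product of roots) = c/a = 1/(0.313) = 3.194888, so |z| = sqrt(3.194888) = 1.7874 for both roots.
Moduli of all roots: 1.7874, 1.7874.
All moduli strictly greater than 1? Yes.
Verdict: Stationary.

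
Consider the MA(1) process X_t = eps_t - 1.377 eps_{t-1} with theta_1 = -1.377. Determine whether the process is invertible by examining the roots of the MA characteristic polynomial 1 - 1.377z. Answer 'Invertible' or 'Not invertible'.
\text{Not invertible}

The MA(q) characteristic polynomial is P(z) = 1 - 1.377z.
Invertibility requires all roots to lie outside the unit circle, i.e. |z| > 1 for every root.
This is linear in z: 1 + (-1.377) z = 0  =>  z = -1/(-1.377) = 0.726216,  |z| = 0.726216.
Moduli of all roots: 0.7262.
All moduli strictly greater than 1? No.
Verdict: Not invertible.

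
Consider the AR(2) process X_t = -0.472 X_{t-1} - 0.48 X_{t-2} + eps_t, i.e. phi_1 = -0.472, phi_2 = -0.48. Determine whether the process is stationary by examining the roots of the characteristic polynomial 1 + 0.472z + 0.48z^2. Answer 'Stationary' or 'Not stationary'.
\text{Stationary}

The AR(p) characteristic polynomial is P(z) = 1 + 0.472z + 0.48z^2.
Stationarity requires all roots to lie outside the unit circle, i.e. |z| > 1 for every root.
Set 1 + (0.472) z + (0.48) z^2 = 0, i.e. a z^2 + b z + c = 0 with a = 0.48, b = 0.472, c = 1.
Discriminant D = b^2 - 4ac = (0.472)^2 - 4*(0.48)*1 = 0.222784 - (1.92) = -1.697216.
D < 0, so the roots are the complex-conjugate pair z = (-b +/- i sqrt(-D)) / (2a) = -0.4917 +/- 1.3571i.
For a conjugate pair |z|^2 = z * conj(z) = (product of roots) = c/a = 1/(0.48) = 2.083333, so |z| = sqrt(2.083333) = 1.4434 for both roots.
Moduli of all roots: 1.4434, 1.4434.
All moduli strictly greater than 1? Yes.
Verdict: Stationary.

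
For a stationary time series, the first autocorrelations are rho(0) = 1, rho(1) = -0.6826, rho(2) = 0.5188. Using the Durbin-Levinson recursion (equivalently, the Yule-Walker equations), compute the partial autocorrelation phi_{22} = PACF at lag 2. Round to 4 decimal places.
\phi_{22} = 0.0990

The PACF at lag k is phi_{kk}, the last component of the solution
to the Yule-Walker system G_k phi = r_k where
  (G_k)_{ij} = rho(|i - j|), (r_k)_i = rho(i), i,j = 1..k.
Equivalently, Durbin-Levinson gives phi_{kk} iteratively:
  phi_{11} = rho(1)
  phi_{kk} = [rho(k) - sum_{j=1..k-1} phi_{k-1,j} rho(k-j)]
            / [1 - sum_{j=1..k-1} phi_{k-1,j} rho(j)],
  phi_{k,j} = phi_{k-1,j} - phi_{kk} phi_{k-1,k-j},  j = 1..k-1.
Step k = 1:
  phi_11 = rho(1) = -0.6826.
Step k = 2:
  phi_22 = [rho(2) - phi_11 rho(1)] / [1 - phi_11 rho(1)] = [0.5188 - (-0.6826)(-0.6826)] / [1 - (-0.6826)(-0.6826)]
         = 0.05285724 / 0.53405724 = 0.099.
Therefore phi_{22} = 0.0990.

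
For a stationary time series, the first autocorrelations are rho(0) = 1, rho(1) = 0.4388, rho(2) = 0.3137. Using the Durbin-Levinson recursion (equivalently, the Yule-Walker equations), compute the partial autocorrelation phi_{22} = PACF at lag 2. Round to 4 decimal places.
\phi_{22} = 0.1500

The PACF at lag k is phi_{kk}, the last component of the solution
to the Yule-Walker system G_k phi = r_k where
  (G_k)_{ij} = rho(|i - j|), (r_k)_i = rho(i), i,j = 1..k.
Equivalently, Durbin-Levinson gives phi_{kk} iteratively:
  phi_{11} = rho(1)
  phi_{kk} = [rho(k) - sum_{j=1..k-1} phi_{k-1,j} rho(k-j)]
            / [1 - sum_{j=1..k-1} phi_{k-1,j} rho(j)],
  phi_{k,j} = phi_{k-1,j} - phi_{kk} phi_{k-1,k-j},  j = 1..k-1.
Step k = 1:
  phi_11 = rho(1) = 0.4388.
Step k = 2:
  phi_22 = [rho(2) - phi_11 rho(1)] / [1 - phi_11 rho(1)] = [0.3137 - (0.4388)(0.4388)] / [1 - (0.4388)(0.4388)]
         = 0.12115456 / 0.80745456 = 0.15.
Therefore phi_{22} = 0.1500.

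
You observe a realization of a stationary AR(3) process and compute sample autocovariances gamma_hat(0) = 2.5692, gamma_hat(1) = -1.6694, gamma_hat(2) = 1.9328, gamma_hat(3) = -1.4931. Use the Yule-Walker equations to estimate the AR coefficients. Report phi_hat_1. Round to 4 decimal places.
\hat\phi_{1} = -0.2780

The Yule-Walker equations for an AR(p) process read, in matrix form,
  Gamma_p phi = r_p,   with   (Gamma_p)_{ij} = gamma(|i - j|),
                       (r_p)_i = gamma(i),   i,j = 1..p.
Substitute the sample gammas (Toeplitz matrix and right-hand side of size 3):
  Gamma_p = [[2.5692, -1.6694, 1.9328], [-1.6694, 2.5692, -1.6694], [1.9328, -1.6694, 2.5692]]
  r_p     = [-1.6694, 1.9328, -1.4931]
Written out (R1..R3):
  (R1) 2.5692 phi_1 - 1.6694 phi_2 + 1.9328 phi_3 = -1.6694
  (R2) -1.6694 phi_1 + 2.5692 phi_2 - 1.6694 phi_3 = 1.9328
  (R3) 1.9328 phi_1 - 1.6694 phi_2 + 2.5692 phi_3 = -1.4931
Gaussian elimination:
  R2 <- R2 - (-1.6694/2.5692) R1 = R2 - (-0.649774) R1:  1.484467 phi_2 - 0.413516 phi_3 = 0.848067
  R3 <- R3 - (1.9328/2.5692) R1 = R3 - (0.752296) R1:  -0.413516 phi_2 + 1.115161 phi_3 = -0.237216
  R3 <- R3 - (-0.413516/1.484467) R2 = R3 - (-0.278562) R2:  0.999971 phi_3 = -0.000977
Back-substitution:
  phi_hat_3 = -0.000977 / 0.999971 = -0.000977
  phi_hat_2 = (0.848067 - (-0.413516)(-0.000977)) / 1.484467 = 0.571022
  phi_hat_1 = (-1.6694 - (-1.6694)(0.571022) - (1.9328)(-0.000977)) / 2.5692 = -0.278004
So phi_hat = [-0.2780, 0.5710, -0.0010].
Therefore phi_hat_1 = -0.2780.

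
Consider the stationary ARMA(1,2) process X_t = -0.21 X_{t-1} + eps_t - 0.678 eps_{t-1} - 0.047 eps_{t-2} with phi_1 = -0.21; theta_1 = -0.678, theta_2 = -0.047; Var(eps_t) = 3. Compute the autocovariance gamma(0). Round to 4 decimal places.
\gamma(0) = 5.4267

Multiply the model equation by X_{t-k} and take expectations. With theta_0 = psi_0 = 1 and psi_j the MA(infinity) weights, this gives
  gamma(k) - sum_i phi_i gamma(k-i) = c_k,
  c_k = sigma^2 * sum_{j=k..q} theta_j psi_{j-k}   (c_k = 0 for k > q),
using gamma(-m) = gamma(m).
psi-weights needed (psi_j = theta_j + sum_i phi_i psi_{j-i}):
  psi_1 = theta_1 + phi_1 = -0.678 + (-0.21) = -0.888
  psi_2 = theta_2 + phi_1 psi_1 = -0.047 + (-0.21)(-0.888) = 0.13948
Right-hand sides:
  c_0 = sigma^2 (1 + theta_1 psi_1 + theta_2 psi_2) = 3 * (1 + (-0.678)(-0.888) + (-0.047)(0.13948)) = 3 * 1.595508 = 4.786525
  c_1 = sigma^2 (theta_1 + theta_2 psi_1) = 3 * (-0.678 + (-0.047)(-0.888)) = -1.908792
  c_2 = sigma^2 theta_2 = 3 * (-0.047) = -0.141
Equations for k = 0 and k = 1 (AR order 1):
  gamma(0) = phi_1 gamma(1) + c_0
  gamma(1) = phi_1 gamma(0) + c_1
Substituting the second into the first: gamma(0) (1 - phi_1^2) = c_0 + phi_1 c_1, so
  gamma(0) = (c_0 + phi_1 c_1) / (1 - phi_1^2) = (4.786525 + (-0.21)(-1.908792)) / (1 - (-0.21)^2) = 5.187372 / 0.9559 = 5.426689.
Therefore gamma(0) = 5.4267 (to 4 decimal places).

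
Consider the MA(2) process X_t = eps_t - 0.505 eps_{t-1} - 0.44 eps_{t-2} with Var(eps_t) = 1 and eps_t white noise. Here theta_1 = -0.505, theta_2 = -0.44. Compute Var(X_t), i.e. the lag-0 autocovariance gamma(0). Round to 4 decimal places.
\gamma(0) = 1.4486

For an MA(q) process X_t = eps_t + sum_i theta_i eps_{t-i} with
Var(eps_t) = sigma^2, the variance is
  gamma(0) = sigma^2 * (1 + sum_i theta_i^2).
  sum_i theta_i^2 = (-0.505)^2 + (-0.44)^2 = 0.255025 + 0.1936 = 0.448625.
  gamma(0) = 1 * (1 + 0.448625) = 1 * 1.448625 = 1.448625, which rounds to 1.4486.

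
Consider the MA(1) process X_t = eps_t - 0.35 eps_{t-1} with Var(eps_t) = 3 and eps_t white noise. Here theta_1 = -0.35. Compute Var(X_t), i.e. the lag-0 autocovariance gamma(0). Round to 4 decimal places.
\gamma(0) = 3.3675

For an MA(q) process X_t = eps_t + sum_i theta_i eps_{t-i} with
Var(eps_t) = sigma^2, the variance is
  gamma(0) = sigma^2 * (1 + sum_i theta_i^2).
  sum_i theta_i^2 = (-0.35)^2 = 0.1225.
  gamma(0) = 3 * (1 + 0.1225) = 3 * 1.1225 = 3.3675.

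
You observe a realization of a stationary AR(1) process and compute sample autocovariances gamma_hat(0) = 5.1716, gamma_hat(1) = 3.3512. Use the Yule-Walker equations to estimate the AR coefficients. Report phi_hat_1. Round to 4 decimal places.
\hat\phi_{1} = 0.6480

The Yule-Walker equations for an AR(p) process read, in matrix form,
  Gamma_p phi = r_p,   with   (Gamma_p)_{ij} = gamma(|i - j|),
                       (r_p)_i = gamma(i),   i,j = 1..p.
Substitute the sample gammas (Toeplitz matrix and right-hand side of size 1):
  Gamma_p = [[5.1716]]
  r_p     = [3.3512]
With p = 1 this is the single equation gamma(0) phi_1 = gamma(1):
  phi_hat_1 = gamma(1) / gamma(0) = 3.3512 / 5.1716 = 0.6480.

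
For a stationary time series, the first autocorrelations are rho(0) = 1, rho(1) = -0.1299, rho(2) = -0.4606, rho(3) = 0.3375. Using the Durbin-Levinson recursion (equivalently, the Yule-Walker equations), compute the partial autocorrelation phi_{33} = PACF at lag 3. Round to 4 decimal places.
\phi_{33} = 0.2470

The PACF at lag k is phi_{kk}, the last component of the solution
to the Yule-Walker system G_k phi = r_k where
  (G_k)_{ij} = rho(|i - j|), (r_k)_i = rho(i), i,j = 1..k.
Equivalently, Durbin-Levinson gives phi_{kk} iteratively:
  phi_{11} = rho(1)
  phi_{kk} = [rho(k) - sum_{j=1..k-1} phi_{k-1,j} rho(k-j)]
            / [1 - sum_{j=1..k-1} phi_{k-1,j} rho(j)],
  phi_{k,j} = phi_{k-1,j} - phi_{kk} phi_{k-1,k-j},  j = 1..k-1.
Step k = 1:
  phi_11 = rho(1) = -0.1299.
Step k = 2:
  phi_22 = [rho(2) - phi_11 rho(1)] / [1 - phi_11 rho(1)] = [-0.4606 - (-0.1299)(-0.1299)] / [1 - (-0.1299)(-0.1299)]
         = -0.47747401 / 0.98312599 = -0.485669.
  Update: phi_21 = phi_11 - phi_22 phi_11 = -0.1299 - (-0.485669)(-0.1299) = -0.192988.
Step k = 3:
  phi_33 = [rho(3) - phi_21 rho(2) - phi_22 rho(1)] / [1 - phi_21 rho(1) - phi_22 rho(2)]
    numerator   = 0.3375 - (-0.192988)(-0.4606) - (-0.485669)(-0.1299) = 0.1855211
    denominator = 1 - (-0.192988)(-0.1299) - (-0.485669)(-0.4606) = 0.75123157
  phi_33 = 0.1855211 / 0.75123157 = 0.247.
Therefore phi_{33} = 0.2470.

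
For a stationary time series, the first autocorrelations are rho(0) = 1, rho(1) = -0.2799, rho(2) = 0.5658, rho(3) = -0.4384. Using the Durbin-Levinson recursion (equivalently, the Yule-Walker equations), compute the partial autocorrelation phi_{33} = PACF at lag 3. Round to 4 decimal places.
\phi_{33} = -0.3250

The PACF at lag k is phi_{kk}, the last component of the solution
to the Yule-Walker system G_k phi = r_k where
  (G_k)_{ij} = rho(|i - j|), (r_k)_i = rho(i), i,j = 1..k.
Equivalently, Durbin-Levinson gives phi_{kk} iteratively:
  phi_{11} = rho(1)
  phi_{kk} = [rho(k) - sum_{j=1..k-1} phi_{k-1,j} rho(k-j)]
            / [1 - sum_{j=1..k-1} phi_{k-1,j} rho(j)],
  phi_{k,j} = phi_{k-1,j} - phi_{kk} phi_{k-1,k-j},  j = 1..k-1.
Step k = 1:
  phi_11 = rho(1) = -0.2799.
Step k = 2:
  phi_22 = [rho(2) - phi_11 rho(1)] / [1 - phi_11 rho(1)] = [0.5658 - (-0.2799)(-0.2799)] / [1 - (-0.2799)(-0.2799)]
         = 0.48745599 / 0.92165599 = 0.528891.
  Update: phi_21 = phi_11 - phi_22 phi_11 = -0.2799 - (0.528891)(-0.2799) = -0.131863.
Step k = 3:
  phi_33 = [rho(3) - phi_21 rho(2) - phi_22 rho(1)] / [1 - phi_21 rho(1) - phi_22 rho(2)]
    numerator   = -0.4384 - (-0.131863)(0.5658) - (0.528891)(-0.2799) = -0.21575504
    denominator = 1 - (-0.131863)(-0.2799) - (0.528891)(0.5658) = 0.66384468
  phi_33 = -0.21575504 / 0.66384468 = -0.325.
Therefore phi_{33} = -0.3250.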